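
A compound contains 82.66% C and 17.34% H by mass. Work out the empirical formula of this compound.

Assume 100 g: 82.66 g C, 17.34 g H.
Moles — C: 82.66 / 12.01 = 6.883 mol; H: 17.34 / 1.008 = 17.2 mol
Smallest is C at 6.883 mol; normalising gives C 1.000, H 2.499
Multiply by 2: C 2.00, H 5.00 → C2H5

C2H5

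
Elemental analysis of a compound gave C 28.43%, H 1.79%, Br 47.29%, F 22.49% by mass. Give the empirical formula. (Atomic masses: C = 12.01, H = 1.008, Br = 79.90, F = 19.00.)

Assume 100 g: 28.43 g C, 1.79 g H, 47.29 g Br, 22.49 g F.
C: 28.43 g ÷ 12.01 g/mol = 2.367 mol
H: 1.79 g ÷ 1.008 g/mol = 1.776 mol
Br: 47.29 g ÷ 79.90 g/mol = 0.5919 mol
F: 22.49 g ÷ 19.00 g/mol = 1.184 mol
Smallest is Br at 0.5919 mol; normalising gives C 4.000, H 3.000, Br 1.000, F 2.000
→ C4H3BrF2

C4H3BrF2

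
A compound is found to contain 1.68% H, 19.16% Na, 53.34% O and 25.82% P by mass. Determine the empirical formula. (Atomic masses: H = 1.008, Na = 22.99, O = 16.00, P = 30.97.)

H2NaO4P

Assume 100 g: 1.68 g H, 19.16 g Na, 53.34 g O, 25.82 g P.
n(H) = 1.68/1.008 = 1.667, n(Na) = 19.16/22.99 = 0.8334, n(O) = 53.34/16.00 = 3.334, n(P) = 25.82/30.97 = 0.8337
Smallest is Na at 0.8334 mol; normalising gives H 2.000, Na 1.000, O 4.000, P 1.000
≈ 2:1:4:1 → H2NaO4P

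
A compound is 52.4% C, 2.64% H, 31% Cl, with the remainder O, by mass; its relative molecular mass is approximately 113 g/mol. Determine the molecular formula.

C5H3ClO

Assume 100 g: 52.4 g C, 2.64 g H, 31 g Cl, 13.96 g O.
n(C) = 52.4/12.01 = 4.363, n(H) = 2.64/1.008 = 2.619, n(Cl) = 31/35.45 = 0.8745, n(O) = 13.96/16.00 = 0.8725
Divide by the smallest (0.8725 mol O): C 5.001, H 3.002, Cl 1.002, O 1.000
→ C5H3ClO
Empirical-formula mass = 114.52 g/mol
n = 113 / 114.52 = 0.99 ≈ 1
Molecular formula = empirical formula = C5H3ClO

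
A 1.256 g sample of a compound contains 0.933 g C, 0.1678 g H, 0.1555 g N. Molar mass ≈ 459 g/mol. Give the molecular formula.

n(C) = 0.933/12.01 = 0.07769, n(H) = 0.1678/1.008 = 0.1665, n(N) = 0.1555/14.01 = 0.0111
Smallest is N at 0.0111 mol; normalising gives C 6.999, H 14.998, N 1.000
Ratio ≈ 7:15:1, so the empirical formula is C7H15N
Empirical-formula mass = 113.20 g/mol
n = 459 / 113.20 = 4.05 ≈ 4
Molecular formula = (C7H15N)×4 = C28H60N4

C28H60N4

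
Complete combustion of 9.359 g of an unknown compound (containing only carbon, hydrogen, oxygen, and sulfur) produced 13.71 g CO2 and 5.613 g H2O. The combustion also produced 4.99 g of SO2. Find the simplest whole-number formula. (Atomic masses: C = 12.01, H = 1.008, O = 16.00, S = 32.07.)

C4H8O2S

mol C = 13.71 / 44.01 = 0.3115; mass C = 0.3115 × 12.01 = 3.741 g
mol H = 2 × (5.613 / 18.02) = 0.6230; mass H = 0.6230 × 1.008 = 0.6280 g
mol S = 4.99 / 64.07 = 0.07788; mass S = 2.498 g
mass O = 9.359 − (6.867) = 2.492 g → mol O = 0.1557
Divide by the smallest (0.07788 mol S): C 4.000, H 7.999, O 2.000, S 1.000
→ C4H8O2S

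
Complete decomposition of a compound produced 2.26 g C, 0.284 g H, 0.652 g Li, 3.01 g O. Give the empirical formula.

C: 2.26 g ÷ 12.01 g/mol = 0.1882 mol
H: 0.284 g ÷ 1.008 g/mol = 0.2817 mol
Li: 0.652 g ÷ 6.94 g/mol = 0.09395 mol
O: 3.01 g ÷ 16.00 g/mol = 0.1881 mol
Ratios (÷ 0.09395): C 2.003, H 2.999, Li 1.000, O 2.002
Ratio ≈ 2:3:1:2, so the empirical formula is C2H3LiO2

C2H3LiO2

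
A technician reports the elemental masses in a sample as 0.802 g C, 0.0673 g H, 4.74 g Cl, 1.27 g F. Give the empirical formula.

CHCl2F

Moles — C: 0.802 / 12.01 = 0.06678 mol; H: 0.0673 / 1.008 = 0.06677 mol; Cl: 4.74 / 35.45 = 0.1337 mol; F: 1.27 / 19.00 = 0.06684 mol
Divide by the smallest (0.06677 mol H): C 1.000, H 1.000, Cl 2.003, F 1.001
Ratio ≈ 1:1:2:1, so the empirical formula is CHCl2F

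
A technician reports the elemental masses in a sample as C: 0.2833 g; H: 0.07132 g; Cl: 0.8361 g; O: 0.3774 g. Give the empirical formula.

n(C) = 0.2833/12.01 = 0.02359, n(H) = 0.07132/1.008 = 0.07075, n(Cl) = 0.8361/35.45 = 0.02359, n(O) = 0.3774/16.00 = 0.02359
Divide by the smallest (0.02359 mol Cl): C 1.000, H 3.000, Cl 1.000, O 1.000
≈ 1:3:1:1 → CH3ClO

CH3ClO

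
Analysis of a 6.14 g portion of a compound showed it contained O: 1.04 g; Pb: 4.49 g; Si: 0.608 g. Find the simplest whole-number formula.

O: 1.04 g ÷ 16.00 g/mol = 0.065 mol
Pb: 4.49 g ÷ 207.2 g/mol = 0.02167 mol
Si: 0.608 g ÷ 28.09 g/mol = 0.02164 mol
Smallest is Si at 0.02164 mol; normalising gives O 3.003, Pb 1.001, Si 1.000
Ratio ≈ 3:1:1, so the empirical formula is O3PbSi

O3PbSi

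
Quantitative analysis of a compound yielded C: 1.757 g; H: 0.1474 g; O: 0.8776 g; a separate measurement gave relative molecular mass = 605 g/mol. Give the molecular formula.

C32H32O12

C: 1.757 g ÷ 12.01 g/mol = 0.1463 mol
H: 0.1474 g ÷ 1.008 g/mol = 0.1462 mol
O: 0.8776 g ÷ 16.00 g/mol = 0.05485 mol
Ratios (÷ 0.05485): C 2.667, H 2.666, O 1.000
×3: C 8.00, H 8.00, O 3.00 → C8H8O3
Empirical-formula mass = 152.14 g/mol
n = 605 / 152.14 = 3.98 ≈ 4
Molecular formula = (C8H8O3)×4 = C32H32O12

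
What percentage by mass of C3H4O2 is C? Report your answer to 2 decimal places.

Molar mass = 3(12.01) + 4(1.008) + 2(16.00) = 72.062 g/mol
Mass of C per mole = 3 × 12.01 = 36.030 g
% C = 36.030 / 72.062 × 100 = 50.00%

50.00%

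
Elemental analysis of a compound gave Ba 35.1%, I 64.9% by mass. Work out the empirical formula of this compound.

Assume 100 g: 35.1 g Ba, 64.9 g I.
n(Ba) = 35.1/137.33 = 0.2556, n(I) = 64.9/126.90 = 0.5114
Divide by the smallest (0.2556 mol Ba): Ba 1.000, I 2.001
→ BaI2

BaI2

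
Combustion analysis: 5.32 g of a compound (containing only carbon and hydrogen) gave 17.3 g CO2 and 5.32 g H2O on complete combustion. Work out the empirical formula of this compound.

mol C = 17.3 / 44.01 = 0.3931; mass C = 0.3931 × 12.01 = 4.721 g
mol H = 2 × (5.32 / 18.02) = 0.5905; mass H = 0.5905 × 1.008 = 0.5952 g
Divide by the smallest (0.3931 mol C): C 1.000, H 1.502
×2: C 2.00, H 3.00 → C2H3

C2H3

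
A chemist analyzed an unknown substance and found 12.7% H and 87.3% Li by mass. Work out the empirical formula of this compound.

HLi

Assume 100 g: 12.7 g H, 87.3 g Li.
H: 12.7 g ÷ 1.008 g/mol = 12.6 mol
Li: 87.3 g ÷ 6.94 g/mol = 12.58 mol
Divide by the smallest (12.58 mol Li): H 1.002, Li 1.000
≈ 1:1 → HLi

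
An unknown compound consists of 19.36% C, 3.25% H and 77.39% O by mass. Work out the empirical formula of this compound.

Assume 100 g: 19.36 g C, 3.25 g H, 77.39 g O.
Moles — C: 19.36 / 12.01 = 1.612 mol; H: 3.25 / 1.008 = 3.224 mol; O: 77.39 / 16.00 = 4.837 mol
Divide by the smallest (1.612 mol C): C 1.000, H 2.000, O 3.001
≈ 1:2:3 → CH2O3

CH2O3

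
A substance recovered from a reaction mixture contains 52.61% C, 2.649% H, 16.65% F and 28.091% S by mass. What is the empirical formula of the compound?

C5H3FS

Assume 100 g: 52.61 g C, 2.649 g H, 16.65 g F, 28.091 g S.
C: 52.61 g ÷ 12.01 g/mol = 4.381 mol
H: 2.649 g ÷ 1.008 g/mol = 2.628 mol
F: 16.65 g ÷ 19.00 g/mol = 0.8763 mol
S: 28.091 g ÷ 32.07 g/mol = 0.8759 mol
Ratios (÷ 0.8759): C 5.001, H 3.000, F 1.000, S 1.000
→ C5H3FS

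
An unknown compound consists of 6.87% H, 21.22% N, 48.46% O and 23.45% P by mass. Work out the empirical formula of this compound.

H9N2O4P

Assume 100 g: 6.87 g H, 21.22 g N, 48.46 g O, 23.45 g P.
Moles — H: 6.87 / 1.008 = 6.815 mol; N: 21.22 / 14.01 = 1.515 mol; O: 48.46 / 16.00 = 3.029 mol; P: 23.45 / 30.97 = 0.7572 mol
Ratios (÷ 0.7572): H 9.001, N 2.000, O 4.000, P 1.000
≈ 9:2:4:1 → H9N2O4P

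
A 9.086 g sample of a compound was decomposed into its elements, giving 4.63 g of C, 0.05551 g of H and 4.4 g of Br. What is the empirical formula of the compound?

C7HBr

Moles — C: 4.63 / 12.01 = 0.3855 mol; H: 0.05551 / 1.008 = 0.05507 mol; Br: 4.4 / 79.90 = 0.05507 mol
Smallest is Br at 0.05507 mol; normalising gives C 7.001, H 1.000, Br 1.000
≈ 7:1:1 → C7HBr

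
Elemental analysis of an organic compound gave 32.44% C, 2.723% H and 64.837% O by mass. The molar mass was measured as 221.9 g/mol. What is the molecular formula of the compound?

C6H6O9

Assume 100 g: 32.44 g C, 2.723 g H, 64.837 g O.
C: 32.44 g ÷ 12.01 g/mol = 2.701 mol
H: 2.723 g ÷ 1.008 g/mol = 2.701 mol
O: 64.837 g ÷ 16.00 g/mol = 4.052 mol
Ratios (÷ 2.701): C 1.000, H 1.000, O 1.500
×2: C 2.00, H 2.00, O 3.00 → C2H2O3
Empirical-formula mass = 74.04 g/mol
n = 221.9 / 74.04 = 3.00 ≈ 3
Molecular formula = (C2H2O3)×3 = C6H6O9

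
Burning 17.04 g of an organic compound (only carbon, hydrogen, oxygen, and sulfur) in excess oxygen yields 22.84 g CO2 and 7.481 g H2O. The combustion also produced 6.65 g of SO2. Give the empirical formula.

mol C = 22.84 / 44.01 = 0.5190; mass C = 0.5190 × 12.01 = 6.233 g
mol H = 2 × (7.481 / 18.02) = 0.8303; mass H = 0.8303 × 1.008 = 0.8369 g
mol S = 6.65 / 64.07 = 0.1038; mass S = 3.329 g
mass O = 17.04 − (10.40) = 6.642 g → mol O = 0.4151
Divide by the smallest (0.1038 mol S): C 5.000, H 8.000, O 3.999, S 1.000
≈ 5:8:4:1 → C5H8O4S

C5H8O4S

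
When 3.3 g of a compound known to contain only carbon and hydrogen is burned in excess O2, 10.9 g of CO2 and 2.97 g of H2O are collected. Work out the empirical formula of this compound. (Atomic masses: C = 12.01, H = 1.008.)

mol C = 10.9 / 44.01 = 0.2477; mass C = 0.2477 × 12.01 = 2.975 g
mol H = 2 × (2.97 / 18.02) = 0.3296; mass H = 0.3296 × 1.008 = 0.3323 g
Ratios (÷ 0.2477): C 1.000, H 1.331
Scaling by 3: C 3.00, H 3.99 → C3H4

C3H4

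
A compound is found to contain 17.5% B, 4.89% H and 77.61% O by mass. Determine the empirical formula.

Assume 100 g: 17.5 g B, 4.89 g H, 77.61 g O.
n(B) = 17.5/10.81 = 1.619, n(H) = 4.89/1.008 = 4.851, n(O) = 77.61/16.00 = 4.851
Smallest is B at 1.619 mol; normalising gives B 1.000, H 2.997, O 2.996
≈ 1:3:3 → BH3O3

BH3O3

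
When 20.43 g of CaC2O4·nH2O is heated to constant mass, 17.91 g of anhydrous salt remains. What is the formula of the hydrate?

CaC2O4·H2O

Mass of water lost = 20.43 − 17.91 = 2.52 g → 2.52 / 18.02 = 0.1398 mol H2O
Molar mass of CaC2O4 = 128.10 g/mol → mol CaC2O4 = 17.91 / 128.10 = 0.1398
n = 0.1398 / 0.1398 = 1.00 ≈ 1 → CaC2O4·H2O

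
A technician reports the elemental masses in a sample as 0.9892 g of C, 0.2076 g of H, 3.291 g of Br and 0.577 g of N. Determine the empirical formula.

Moles — C: 0.9892 / 12.01 = 0.08236 mol; H: 0.2076 / 1.008 = 0.206 mol; Br: 3.291 / 79.90 = 0.04119 mol; N: 0.577 / 14.01 = 0.04118 mol
Ratios (÷ 0.04118): C 2.000, H 5.001, Br 1.000, N 1.000
≈ 2:5:1:1 → C2H5BrN

C2H5BrN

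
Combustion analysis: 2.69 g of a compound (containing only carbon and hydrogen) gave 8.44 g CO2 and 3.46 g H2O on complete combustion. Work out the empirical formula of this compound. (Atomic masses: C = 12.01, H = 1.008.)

CH2

mol C = 8.44 / 44.01 = 0.1918; mass C = 0.1918 × 12.01 = 2.303 g
mol H = 2 × (3.46 / 18.02) = 0.3840; mass H = 0.3840 × 1.008 = 0.3871 g
Divide by the smallest (0.1918 mol C): C 1.000, H 2.002
≈ 1:2 → CH2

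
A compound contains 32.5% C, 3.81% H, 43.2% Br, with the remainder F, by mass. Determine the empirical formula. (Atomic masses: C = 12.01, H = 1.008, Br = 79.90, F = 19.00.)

C5H7BrF2

Assume 100 g: 32.5 g C, 3.81 g H, 43.2 g Br, 20.49 g F.
C: 32.5 g ÷ 12.01 g/mol = 2.706 mol
H: 3.81 g ÷ 1.008 g/mol = 3.78 mol
Br: 43.2 g ÷ 79.90 g/mol = 0.5407 mol
F: 20.49 g ÷ 19.00 g/mol = 1.078 mol
Ratios (÷ 0.5407): C 5.005, H 6.991, Br 1.000, F 1.995
Ratio ≈ 5:7:1:2, so the empirical formula is C5H7BrF2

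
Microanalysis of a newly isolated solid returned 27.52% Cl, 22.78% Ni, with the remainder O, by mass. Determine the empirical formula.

Cl2NiO8

Assume 100 g: 27.52 g Cl, 22.78 g Ni, 49.7 g O.
n(Cl) = 27.52/35.45 = 0.7763, n(Ni) = 22.78/58.69 = 0.3881, n(O) = 49.7/16.00 = 3.106
Divide by the smallest (0.3881 mol Ni): Cl 2.000, Ni 1.000, O 8.003
→ Cl2NiO8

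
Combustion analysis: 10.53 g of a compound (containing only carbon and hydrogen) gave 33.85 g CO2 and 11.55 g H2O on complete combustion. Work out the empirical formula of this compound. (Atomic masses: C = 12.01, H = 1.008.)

C3H5

mol C = 33.85 / 44.01 = 0.7691; mass C = 0.7691 × 12.01 = 9.237 g
mol H = 2 × (11.55 / 18.02) = 1.282; mass H = 1.282 × 1.008 = 1.292 g
Ratios (÷ 0.7691): C 1.000, H 1.667
Multiply by 3: C 3.00, H 5.00 → C3H5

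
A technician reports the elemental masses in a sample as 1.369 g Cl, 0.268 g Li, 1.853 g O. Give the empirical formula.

ClLiO3

Cl: 1.369 g ÷ 35.45 g/mol = 0.03862 mol
Li: 0.268 g ÷ 6.94 g/mol = 0.03862 mol
O: 1.853 g ÷ 16.00 g/mol = 0.1158 mol
Ratios (÷ 0.03862): Cl 1.000, Li 1.000, O 2.999
≈ 1:1:3 → ClLiO3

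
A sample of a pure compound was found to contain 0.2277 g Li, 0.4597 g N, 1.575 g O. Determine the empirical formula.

Moles — Li: 0.2277 / 6.94 = 0.03281 mol; N: 0.4597 / 14.01 = 0.03281 mol; O: 1.575 / 16.00 = 0.09844 mol
Smallest is Li at 0.03281 mol; normalising gives Li 1.000, N 1.000, O 3.000
Ratio ≈ 1:1:3, so the empirical formula is LiNO3

LiNO3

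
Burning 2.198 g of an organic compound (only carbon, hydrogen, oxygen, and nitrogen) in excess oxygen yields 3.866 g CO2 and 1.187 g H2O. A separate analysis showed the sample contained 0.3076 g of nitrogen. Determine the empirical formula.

C4H6NO2

mol C = 3.866 / 44.01 = 0.08784; mass C = 0.08784 × 12.01 = 1.055 g
mol H = 2 × (1.187 / 18.02) = 0.1317; mass H = 0.1317 × 1.008 = 0.1328 g
mol N = 0.3076 / 14.01 = 0.02196
mass O = 2.198 − (1.495) = 0.7026 g → mol O = 0.04391
Divide by the smallest (0.02196 mol N): C 4.001, H 6.000, N 1.000, O 2.000
→ C4H6NO2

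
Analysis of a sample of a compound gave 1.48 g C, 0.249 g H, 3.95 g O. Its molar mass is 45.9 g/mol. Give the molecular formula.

CH2O2

n(C) = 1.48/12.01 = 0.1232, n(H) = 0.249/1.008 = 0.247, n(O) = 3.95/16.00 = 0.2469
Smallest is C at 0.1232 mol; normalising gives C 1.000, H 2.005, O 2.003
≈ 1:2:2 → CH2O2
Empirical-formula mass = 46.03 g/mol
n = 45.9 / 46.03 = 1.00 ≈ 1
Molecular formula = empirical formula = CH2O2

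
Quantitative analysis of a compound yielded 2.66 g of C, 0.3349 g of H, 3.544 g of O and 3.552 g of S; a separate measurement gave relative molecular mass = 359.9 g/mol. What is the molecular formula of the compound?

C: 2.66 g ÷ 12.01 g/mol = 0.2215 mol
H: 0.3349 g ÷ 1.008 g/mol = 0.3322 mol
O: 3.544 g ÷ 16.00 g/mol = 0.2215 mol
S: 3.552 g ÷ 32.07 g/mol = 0.1108 mol
Divide by the smallest (0.1108 mol S): C 2.000, H 3.000, O 2.000, S 1.000
→ C2H3O2S
Empirical-formula mass = 91.11 g/mol
n = 359.9 / 91.11 = 3.95 ≈ 4
Molecular formula = (C2H3O2S)×4 = C8H12O8S4

C8H12O8S4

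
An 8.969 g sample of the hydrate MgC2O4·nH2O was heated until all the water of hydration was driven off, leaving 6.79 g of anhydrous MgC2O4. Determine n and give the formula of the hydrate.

Mass of water lost = 8.969 − 6.79 = 2.179 g → 2.179 / 18.02 = 0.1209 mol H2O
Molar mass of MgC2O4 = 112.33 g/mol → mol MgC2O4 = 6.79 / 112.33 = 0.06045
n = 0.1209 / 0.06045 = 2.00 ≈ 2 → MgC2O4·2H2O

MgC2O4·2H2O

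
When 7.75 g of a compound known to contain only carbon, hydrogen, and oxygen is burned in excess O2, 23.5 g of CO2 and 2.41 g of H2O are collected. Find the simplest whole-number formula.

mol C = 23.5 / 44.01 = 0.5340; mass C = 0.5340 × 12.01 = 6.413 g
mol H = 2 × (2.41 / 18.02) = 0.2675; mass H = 0.2675 × 1.008 = 0.2696 g
mass O = 7.75 − (6.683) = 1.067 g → mol O = 0.06671
Smallest is O at 0.06671 mol; normalising gives C 8.004, H 4.009, O 1.000
→ C8H4O

C8H4O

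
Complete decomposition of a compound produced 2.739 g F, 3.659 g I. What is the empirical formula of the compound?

F5I

F: 2.739 g ÷ 19.00 g/mol = 0.1442 mol
I: 3.659 g ÷ 126.90 g/mol = 0.02883 mol
Smallest is I at 0.02883 mol; normalising gives F 5.000, I 1.000
→ F5I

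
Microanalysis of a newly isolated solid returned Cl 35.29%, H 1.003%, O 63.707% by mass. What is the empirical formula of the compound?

Assume 100 g: 35.29 g Cl, 1.003 g H, 63.707 g O.
Cl: 35.29 g ÷ 35.45 g/mol = 0.9955 mol
H: 1.003 g ÷ 1.008 g/mol = 0.995 mol
O: 63.707 g ÷ 16.00 g/mol = 3.982 mol
Ratios (÷ 0.995): Cl 1.000, H 1.000, O 4.002
→ ClHO4

ClHO4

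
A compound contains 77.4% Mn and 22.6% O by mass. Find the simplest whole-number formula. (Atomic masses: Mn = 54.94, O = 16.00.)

MnO

Assume 100 g: 77.4 g Mn, 22.6 g O.
Moles — Mn: 77.4 / 54.94 = 1.409 mol; O: 22.6 / 16.00 = 1.413 mol
Ratios (÷ 1.409): Mn 1.000, O 1.003
→ MnO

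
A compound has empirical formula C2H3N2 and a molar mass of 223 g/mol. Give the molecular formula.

C8H12N8

Empirical-formula mass = 55.06 g/mol
n = 223 / 55.06 = 4.05 ≈ 4
Molecular formula = (C2H3N2)4 = C8H12N8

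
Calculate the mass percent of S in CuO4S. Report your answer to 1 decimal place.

Molar mass = 1(63.55) + 4(16.00) + 1(32.07) = 159.620 g/mol
Mass of S per mole = 1 × 32.07 = 32.070 g
% S = 32.070 / 159.620 × 100 = 20.1%

20.1%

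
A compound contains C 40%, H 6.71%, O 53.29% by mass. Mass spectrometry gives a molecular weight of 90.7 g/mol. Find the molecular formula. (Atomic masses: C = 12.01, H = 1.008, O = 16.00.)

Assume 100 g: 40 g C, 6.71 g H, 53.29 g O.
n(C) = 40/12.01 = 3.331, n(H) = 6.71/1.008 = 6.657, n(O) = 53.29/16.00 = 3.331
Smallest is C at 3.331 mol; normalising gives C 1.000, H 1.999, O 1.000
≈ 1:2:1 → CH2O
Empirical-formula mass = 30.03 g/mol
n = 90.7 / 30.03 = 3.02 ≈ 3
Molecular formula = (CH2O)×3 = C3H6O3

C3H6O3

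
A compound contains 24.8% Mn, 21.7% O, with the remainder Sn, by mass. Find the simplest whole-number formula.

Assume 100 g: 24.8 g Mn, 21.7 g O, 53.5 g Sn.
Moles — Mn: 24.8 / 54.94 = 0.4514 mol; O: 21.7 / 16.00 = 1.356 mol; Sn: 53.5 / 118.71 = 0.4507 mol
Divide by the smallest (0.4507 mol Sn): Mn 1.002, O 3.009, Sn 1.000
→ MnO3Sn

MnO3Sn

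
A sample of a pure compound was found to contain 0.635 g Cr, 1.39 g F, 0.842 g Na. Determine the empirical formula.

Moles — Cr: 0.635 / 52.00 = 0.01221 mol; F: 1.39 / 19.00 = 0.07316 mol; Na: 0.842 / 22.99 = 0.03662 mol
Ratios (÷ 0.01221): Cr 1.000, F 5.991, Na 2.999
→ CrF6Na3

CrF6Na3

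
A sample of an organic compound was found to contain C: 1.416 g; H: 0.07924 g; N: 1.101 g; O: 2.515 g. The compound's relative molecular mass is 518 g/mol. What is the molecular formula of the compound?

Moles — C: 1.416 / 12.01 = 0.1179 mol; H: 0.07924 / 1.008 = 0.07861 mol; N: 1.101 / 14.01 = 0.07859 mol; O: 2.515 / 16.00 = 0.1572 mol
Divide by the smallest (0.07859 mol N): C 1.500, H 1.000, N 1.000, O 2.000
Multiply by 2: C 3.00, H 2.00, N 2.00, O 4.00 → C3H2N2O4
Empirical-formula mass = 130.07 g/mol
n = 518 / 130.07 = 3.98 ≈ 4
Molecular formula = (C3H2N2O4)×4 = C12H8N8O16

C12H8N8O16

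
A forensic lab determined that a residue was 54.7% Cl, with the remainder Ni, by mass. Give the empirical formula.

Assume 100 g: 54.7 g Cl, 45.3 g Ni.
n(Cl) = 54.7/35.45 = 1.543, n(Ni) = 45.3/58.69 = 0.7719
Divide by the smallest (0.7719 mol Ni): Cl 1.999, Ni 1.000
→ Cl2Ni

Cl2Ni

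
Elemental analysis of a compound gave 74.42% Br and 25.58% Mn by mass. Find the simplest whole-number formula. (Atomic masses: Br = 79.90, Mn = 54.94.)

Assume 100 g: 74.42 g Br, 25.58 g Mn.
Moles — Br: 74.42 / 79.90 = 0.9314 mol; Mn: 25.58 / 54.94 = 0.4656 mol
Divide by the smallest (0.4656 mol Mn): Br 2.000, Mn 1.000
→ Br2Mn

Br2Mn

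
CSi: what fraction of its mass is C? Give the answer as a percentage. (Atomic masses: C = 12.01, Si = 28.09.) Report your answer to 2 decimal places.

29.95%

Molar mass = 1(12.01) + 1(28.09) = 40.100 g/mol
Mass of C per mole = 1 × 12.01 = 12.010 g
% C = 12.010 / 40.100 × 100 = 29.95%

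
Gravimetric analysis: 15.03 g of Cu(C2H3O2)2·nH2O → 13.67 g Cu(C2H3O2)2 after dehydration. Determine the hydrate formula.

Mass of water lost = 15.03 − 13.67 = 1.36 g → 1.36 / 18.02 = 0.07547 mol H2O
Molar mass of Cu(C2H3O2)2 = 181.64 g/mol → mol Cu(C2H3O2)2 = 13.67 / 181.64 = 0.07526
n = 0.07547 / 0.07526 = 1.00 ≈ 1 → Cu(C2H3O2)2·H2O

Cu(C2H3O2)2·H2O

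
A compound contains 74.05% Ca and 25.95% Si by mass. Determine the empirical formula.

Assume 100 g: 74.05 g Ca, 25.95 g Si.
n(Ca) = 74.05/40.08 = 1.848, n(Si) = 25.95/28.09 = 0.9238
Smallest is Si at 0.9238 mol; normalising gives Ca 2.000, Si 1.000
≈ 2:1 → Ca2Si

Ca2Si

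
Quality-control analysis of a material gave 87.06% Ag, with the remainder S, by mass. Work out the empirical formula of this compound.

Ag2S

Assume 100 g: 87.06 g Ag, 12.94 g S.
Ag: 87.06 g ÷ 107.87 g/mol = 0.8071 mol
S: 12.94 g ÷ 32.07 g/mol = 0.4035 mol
Ratios (÷ 0.4035): Ag 2.000, S 1.000
≈ 2:1 → Ag2S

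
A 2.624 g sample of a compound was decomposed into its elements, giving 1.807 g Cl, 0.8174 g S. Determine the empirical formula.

Moles — Cl: 1.807 / 35.45 = 0.05097 mol; S: 0.8174 / 32.07 = 0.02549 mol
Ratios (÷ 0.02549): Cl 2.000, S 1.000
≈ 2:1 → Cl2S

Cl2S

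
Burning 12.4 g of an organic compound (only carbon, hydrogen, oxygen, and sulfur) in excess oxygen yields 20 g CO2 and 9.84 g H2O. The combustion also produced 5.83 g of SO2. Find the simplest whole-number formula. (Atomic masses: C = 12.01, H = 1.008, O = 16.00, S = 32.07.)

mol C = 20 / 44.01 = 0.4544; mass C = 0.4544 × 12.01 = 5.458 g
mol H = 2 × (9.84 / 18.02) = 1.092; mass H = 1.092 × 1.008 = 1.101 g
mol S = 5.83 / 64.07 = 0.09099; mass S = 2.918 g
mass O = 12.4 − (9.477) = 2.923 g → mol O = 0.1827
Divide by the smallest (0.09099 mol S): C 4.994, H 12.002, O 2.008, S 1.000
Ratio ≈ 5:12:2:1, so the empirical formula is C5H12O2S

C5H12O2S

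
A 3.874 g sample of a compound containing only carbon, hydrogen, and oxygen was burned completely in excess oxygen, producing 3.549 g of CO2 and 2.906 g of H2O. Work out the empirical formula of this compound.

mol C = 3.549 / 44.01 = 0.08064; mass C = 0.08064 × 12.01 = 0.9685 g
mol H = 2 × (2.906 / 18.02) = 0.3225; mass H = 0.3225 × 1.008 = 0.3251 g
mass O = 3.874 − (1.294) = 2.580 g → mol O = 0.1613
Ratios (÷ 0.08064): C 1.000, H 4.000, O 2.000
→ CH4O2

CH4O2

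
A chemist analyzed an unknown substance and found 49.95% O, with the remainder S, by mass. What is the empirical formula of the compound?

O2S

Assume 100 g: 49.95 g O, 50.05 g S.
Moles — O: 49.95 / 16.00 = 3.122 mol; S: 50.05 / 32.07 = 1.561 mol
Divide by the smallest (1.561 mol S): O 2.000, S 1.000
≈ 2:1 → O2S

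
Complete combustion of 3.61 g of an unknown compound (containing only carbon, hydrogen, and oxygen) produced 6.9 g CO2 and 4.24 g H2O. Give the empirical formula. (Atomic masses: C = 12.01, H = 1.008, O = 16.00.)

C2H6O

mol C = 6.9 / 44.01 = 0.1568; mass C = 0.1568 × 12.01 = 1.883 g
mol H = 2 × (4.24 / 18.02) = 0.4706; mass H = 0.4706 × 1.008 = 0.4744 g
mass O = 3.61 − (2.357) = 1.253 g → mol O = 0.07829
Smallest is O at 0.07829 mol; normalising gives C 2.003, H 6.011, O 1.000
Ratio ≈ 2:6:1, so the empirical formula is C2H6O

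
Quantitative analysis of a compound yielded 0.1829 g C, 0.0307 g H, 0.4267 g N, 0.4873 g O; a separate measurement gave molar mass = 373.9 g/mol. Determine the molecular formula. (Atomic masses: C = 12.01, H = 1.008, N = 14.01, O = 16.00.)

n(C) = 0.1829/12.01 = 0.01523, n(H) = 0.0307/1.008 = 0.03046, n(N) = 0.4267/14.01 = 0.03046, n(O) = 0.4873/16.00 = 0.03046
Smallest is C at 0.01523 mol; normalising gives C 1.000, H 2.000, N 2.000, O 2.000
≈ 1:2:2:2 → CH2N2O2
Empirical-formula mass = 74.05 g/mol
n = 373.9 / 74.05 = 5.05 ≈ 5
Molecular formula = (CH2N2O2)×5 = C5H10N10O10

C5H10N10O10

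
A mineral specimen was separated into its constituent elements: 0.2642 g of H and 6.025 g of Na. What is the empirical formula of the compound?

H: 0.2642 g ÷ 1.008 g/mol = 0.2621 mol
Na: 6.025 g ÷ 22.99 g/mol = 0.2621 mol
Smallest is Na at 0.2621 mol; normalising gives H 1.000, Na 1.000
→ HNa

HNa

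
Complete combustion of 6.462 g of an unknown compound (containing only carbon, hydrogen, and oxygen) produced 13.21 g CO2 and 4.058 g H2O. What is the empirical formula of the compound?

C2H3O

mol C = 13.21 / 44.01 = 0.3002; mass C = 0.3002 × 12.01 = 3.605 g
mol H = 2 × (4.058 / 18.02) = 0.4504; mass H = 0.4504 × 1.008 = 0.4540 g
mass O = 6.462 − (4.059) = 2.403 g → mol O = 0.1502
Smallest is O at 0.1502 mol; normalising gives C 1.998, H 2.999, O 1.000
≈ 2:3:1 → C2H3O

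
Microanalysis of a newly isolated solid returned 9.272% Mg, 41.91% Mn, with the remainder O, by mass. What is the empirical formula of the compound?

Assume 100 g: 9.272 g Mg, 41.91 g Mn, 48.818 g O.
n(Mg) = 9.272/24.31 = 0.3814, n(Mn) = 41.91/54.94 = 0.7628, n(O) = 48.818/16.00 = 3.051
Divide by the smallest (0.3814 mol Mg): Mg 1.000, Mn 2.000, O 8.000
→ MgMn2O8

MgMn2O8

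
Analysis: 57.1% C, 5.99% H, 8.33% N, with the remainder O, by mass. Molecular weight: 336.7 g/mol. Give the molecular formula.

Assume 100 g: 57.1 g C, 5.99 g H, 8.33 g N, 28.58 g O.
C: 57.1 g ÷ 12.01 g/mol = 4.754 mol
H: 5.99 g ÷ 1.008 g/mol = 5.942 mol
N: 8.33 g ÷ 14.01 g/mol = 0.5946 mol
O: 28.58 g ÷ 16.00 g/mol = 1.786 mol
Smallest is N at 0.5946 mol; normalising gives C 7.996, H 9.994, N 1.000, O 3.004
≈ 8:10:1:3 → C8H10NO3
Empirical-formula mass = 168.17 g/mol
n = 336.7 / 168.17 = 2.00 ≈ 2
Molecular formula = (C8H10NO3)×2 = C16H20N2O6

C16H20N2O6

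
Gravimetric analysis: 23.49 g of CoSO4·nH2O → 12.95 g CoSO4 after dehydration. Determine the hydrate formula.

Mass of water lost = 23.49 − 12.95 = 10.54 g → 10.54 / 18.02 = 0.5849 mol H2O
Molar mass of CoSO4 = 155.00 g/mol → mol CoSO4 = 12.95 / 155.00 = 0.08355
n = 0.5849 / 0.08355 = 7.00 ≈ 7 → CoSO4·7H2O

CoSO4·7H2O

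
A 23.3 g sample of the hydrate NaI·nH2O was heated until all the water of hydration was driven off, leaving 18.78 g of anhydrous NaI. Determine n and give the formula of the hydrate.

Mass of water lost = 23.3 − 18.78 = 4.52 g → 4.52 / 18.02 = 0.2508 mol H2O
Molar mass of NaI = 149.89 g/mol → mol NaI = 18.78 / 149.89 = 0.1253
n = 0.2508 / 0.1253 = 2.00 ≈ 2 → NaI·2H2O

NaI·2H2O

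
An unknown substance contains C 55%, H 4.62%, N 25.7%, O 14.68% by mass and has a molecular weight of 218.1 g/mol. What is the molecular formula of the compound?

C10H10N4O2

Assume 100 g: 55 g C, 4.62 g H, 25.7 g N, 14.68 g O.
C: 55 g ÷ 12.01 g/mol = 4.58 mol
H: 4.62 g ÷ 1.008 g/mol = 4.583 mol
N: 25.7 g ÷ 14.01 g/mol = 1.834 mol
O: 14.68 g ÷ 16.00 g/mol = 0.9175 mol
Divide by the smallest (0.9175 mol O): C 4.991, H 4.995, N 1.999, O 1.000
→ C5H5N2O
Empirical-formula mass = 109.11 g/mol
n = 218.1 / 109.11 = 2.00 ≈ 2
Molecular formula = (C5H5N2O)×2 = C10H10N4O2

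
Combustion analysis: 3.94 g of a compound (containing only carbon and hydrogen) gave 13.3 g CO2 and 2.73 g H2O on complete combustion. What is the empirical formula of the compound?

mol C = 13.3 / 44.01 = 0.3022; mass C = 0.3022 × 12.01 = 3.629 g
mol H = 2 × (2.73 / 18.02) = 0.3030; mass H = 0.3030 × 1.008 = 0.3054 g
Ratios (÷ 0.3022): C 1.000, H 1.003
→ CH

CH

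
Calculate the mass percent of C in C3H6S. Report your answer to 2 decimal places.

48.59%

Molar mass = 3(12.01) + 6(1.008) + 1(32.07) = 74.148 g/mol
Mass of C per mole = 3 × 12.01 = 36.030 g
% C = 36.030 / 74.148 × 100 = 48.59%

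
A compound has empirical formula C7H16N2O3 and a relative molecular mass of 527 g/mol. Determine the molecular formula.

C21H48N6O9

Empirical-formula mass = 176.22 g/mol
n = 527 / 176.22 = 2.99 ≈ 3
Molecular formula = (C7H16N2O3)3 = C21H48N6O9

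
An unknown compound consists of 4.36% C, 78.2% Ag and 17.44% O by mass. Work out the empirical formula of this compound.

Assume 100 g: 4.36 g C, 78.2 g Ag, 17.44 g O.
n(C) = 4.36/12.01 = 0.363, n(Ag) = 78.2/107.87 = 0.7249, n(O) = 17.44/16.00 = 1.09
Ratios (÷ 0.363): C 1.000, Ag 1.997, O 3.002
→ CAg2O3

CAg2O3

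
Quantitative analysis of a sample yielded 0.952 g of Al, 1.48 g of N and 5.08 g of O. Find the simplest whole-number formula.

AlN3O9

n(Al) = 0.952/26.98 = 0.03529, n(N) = 1.48/14.01 = 0.1056, n(O) = 5.08/16.00 = 0.3175
Ratios (÷ 0.03529): Al 1.000, N 2.994, O 8.998
≈ 1:3:9 → AlN3O9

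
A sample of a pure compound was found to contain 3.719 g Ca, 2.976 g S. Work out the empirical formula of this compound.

n(Ca) = 3.719/40.08 = 0.09279, n(S) = 2.976/32.07 = 0.0928
Ratios (÷ 0.09279): Ca 1.000, S 1.000
Ratio ≈ 1:1, so the empirical formula is CaS

CaS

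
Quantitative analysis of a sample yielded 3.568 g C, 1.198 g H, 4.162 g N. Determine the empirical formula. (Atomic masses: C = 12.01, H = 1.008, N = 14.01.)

Moles — C: 3.568 / 12.01 = 0.2971 mol; H: 1.198 / 1.008 = 1.188 mol; N: 4.162 / 14.01 = 0.2971 mol
Ratios (÷ 0.2971): C 1.000, H 4.001, N 1.000
Ratio ≈ 1:4:1, so the empirical formula is CH4N

CH4N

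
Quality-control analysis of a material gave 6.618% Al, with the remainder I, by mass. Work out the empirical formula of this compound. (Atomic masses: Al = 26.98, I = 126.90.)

Assume 100 g: 6.618 g Al, 93.382 g I.
Moles — Al: 6.618 / 26.98 = 0.2453 mol; I: 93.382 / 126.90 = 0.7359 mol
Ratios (÷ 0.2453): Al 1.000, I 3.000
Ratio ≈ 1:3, so the empirical formula is AlI3

AlI3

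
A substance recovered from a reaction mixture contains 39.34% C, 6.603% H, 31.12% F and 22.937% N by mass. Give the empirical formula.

C2H4FN

Assume 100 g: 39.34 g C, 6.603 g H, 31.12 g F, 22.937 g N.
C: 39.34 g ÷ 12.01 g/mol = 3.276 mol
H: 6.603 g ÷ 1.008 g/mol = 6.551 mol
F: 31.12 g ÷ 19.00 g/mol = 1.638 mol
N: 22.937 g ÷ 14.01 g/mol = 1.637 mol
Smallest is N at 1.637 mol; normalising gives C 2.001, H 4.001, F 1.000, N 1.000
≈ 2:4:1:1 → C2H4FN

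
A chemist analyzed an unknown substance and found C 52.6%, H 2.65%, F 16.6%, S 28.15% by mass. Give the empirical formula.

Assume 100 g: 52.6 g C, 2.65 g H, 16.6 g F, 28.15 g S.
C: 52.6 g ÷ 12.01 g/mol = 4.38 mol
H: 2.65 g ÷ 1.008 g/mol = 2.629 mol
F: 16.6 g ÷ 19.00 g/mol = 0.8737 mol
S: 28.15 g ÷ 32.07 g/mol = 0.8778 mol
Ratios (÷ 0.8737): C 5.013, H 3.009, F 1.000, S 1.005
Ratio ≈ 5:3:1:1, so the empirical formula is C5H3FS

C5H3FS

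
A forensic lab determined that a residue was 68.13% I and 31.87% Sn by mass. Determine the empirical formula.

I2Sn

Assume 100 g: 68.13 g I, 31.87 g Sn.
n(I) = 68.13/126.90 = 0.5369, n(Sn) = 31.87/118.71 = 0.2685
Ratios (÷ 0.2685): I 2.000, Sn 1.000
→ I2Sn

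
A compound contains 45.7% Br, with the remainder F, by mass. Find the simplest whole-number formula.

Assume 100 g: 45.7 g Br, 54.3 g F.
Moles — Br: 45.7 / 79.90 = 0.572 mol; F: 54.3 / 19.00 = 2.858 mol
Smallest is Br at 0.572 mol; normalising gives Br 1.000, F 4.997
Ratio ≈ 1:5, so the empirical formula is BrF5

BrF5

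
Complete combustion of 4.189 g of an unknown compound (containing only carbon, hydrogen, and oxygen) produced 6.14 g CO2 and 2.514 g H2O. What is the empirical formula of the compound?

CH2O

mol C = 6.14 / 44.01 = 0.1395; mass C = 0.1395 × 12.01 = 1.676 g
mol H = 2 × (2.514 / 18.02) = 0.2790; mass H = 0.2790 × 1.008 = 0.2813 g
mass O = 4.189 − (1.957) = 2.232 g → mol O = 0.1395
Ratios (÷ 0.1395): C 1.000, H 2.000, O 1.000
Ratio ≈ 1:2:1, so the empirical formula is CH2O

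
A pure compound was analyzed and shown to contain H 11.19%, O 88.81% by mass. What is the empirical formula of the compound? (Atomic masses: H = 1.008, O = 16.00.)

H2O

Assume 100 g: 11.19 g H, 88.81 g O.
Moles — H: 11.19 / 1.008 = 11.1 mol; O: 88.81 / 16.00 = 5.551 mol
Smallest is O at 5.551 mol; normalising gives H 2.000, O 1.000
Ratio ≈ 2:1, so the empirical formula is H2O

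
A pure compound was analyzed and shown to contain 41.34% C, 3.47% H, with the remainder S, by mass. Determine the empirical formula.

Assume 100 g: 41.34 g C, 3.47 g H, 55.19 g S.
Moles — C: 41.34 / 12.01 = 3.442 mol; H: 3.47 / 1.008 = 3.442 mol; S: 55.19 / 32.07 = 1.721 mol
Divide by the smallest (1.721 mol S): C 2.000, H 2.000, S 1.000
≈ 2:2:1 → C2H2S

C2H2S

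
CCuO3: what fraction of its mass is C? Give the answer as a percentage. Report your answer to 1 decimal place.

9.7%

Molar mass = 1(12.01) + 1(63.55) + 3(16.00) = 123.560 g/mol
Mass of C per mole = 1 × 12.01 = 12.010 g
% C = 12.010 / 123.560 × 100 = 9.7%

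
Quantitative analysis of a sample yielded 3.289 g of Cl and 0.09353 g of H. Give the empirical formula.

Cl: 3.289 g ÷ 35.45 g/mol = 0.09278 mol
H: 0.09353 g ÷ 1.008 g/mol = 0.09279 mol
Divide by the smallest (0.09278 mol Cl): Cl 1.000, H 1.000
Ratio ≈ 1:1, so the empirical formula is ClH

ClH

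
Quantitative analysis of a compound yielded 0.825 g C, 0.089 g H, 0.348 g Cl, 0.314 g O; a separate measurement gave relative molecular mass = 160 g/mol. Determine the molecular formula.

Moles — C: 0.825 / 12.01 = 0.06869 mol; H: 0.089 / 1.008 = 0.08829 mol; Cl: 0.348 / 35.45 = 0.009817 mol; O: 0.314 / 16.00 = 0.01963 mol
Divide by the smallest (0.009817 mol Cl): C 6.998, H 8.994, Cl 1.000, O 1.999
Ratio ≈ 7:9:1:2, so the empirical formula is C7H9ClO2
Empirical-formula mass = 160.59 g/mol
n = 160 / 160.59 = 1.00 ≈ 1
Molecular formula = empirical formula = C7H9ClO2

C7H9ClO2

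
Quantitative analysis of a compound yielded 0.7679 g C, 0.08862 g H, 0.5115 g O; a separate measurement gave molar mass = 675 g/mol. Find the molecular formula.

C: 0.7679 g ÷ 12.01 g/mol = 0.06394 mol
H: 0.08862 g ÷ 1.008 g/mol = 0.08792 mol
O: 0.5115 g ÷ 16.00 g/mol = 0.03197 mol
Smallest is O at 0.03197 mol; normalising gives C 2.000, H 2.750, O 1.000
Multiply by 4: C 8.00, H 11.00, O 4.00 → C8H11O4
Empirical-formula mass = 171.17 g/mol
n = 675 / 171.17 = 3.94 ≈ 4
Molecular formula = (C8H11O4)×4 = C32H44O16

C32H44O16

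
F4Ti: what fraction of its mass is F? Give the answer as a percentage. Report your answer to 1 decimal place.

61.4%

Molar mass = 4(19.00) + 1(47.87) = 123.870 g/mol
Mass of F per mole = 4 × 19.00 = 76.000 g
% F = 76.000 / 123.870 × 100 = 61.4%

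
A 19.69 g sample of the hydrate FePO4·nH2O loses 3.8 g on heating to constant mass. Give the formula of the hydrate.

FePO4·2H2O

Mass of anhydrous FePO4 = 19.69 − 3.8 = 15.89 g
mol H2O = 3.8 / 18.02 = 0.2109
Molar mass of FePO4 = 150.82 g/mol → mol FePO4 = 15.89 / 150.82 = 0.1054
n = 0.2109 / 0.1054 = 2.00 ≈ 2 → FePO4·2H2O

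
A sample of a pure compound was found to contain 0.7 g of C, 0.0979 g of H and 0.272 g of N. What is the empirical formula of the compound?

n(C) = 0.7/12.01 = 0.05828, n(H) = 0.0979/1.008 = 0.09712, n(N) = 0.272/14.01 = 0.01941
Divide by the smallest (0.01941 mol N): C 3.002, H 5.003, N 1.000
Ratio ≈ 3:5:1, so the empirical formula is C3H5N

C3H5N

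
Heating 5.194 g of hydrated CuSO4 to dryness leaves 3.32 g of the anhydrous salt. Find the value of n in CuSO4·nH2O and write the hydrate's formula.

Mass of water lost = 5.194 − 3.32 = 1.874 g → 1.874 / 18.02 = 0.104 mol H2O
Molar mass of CuSO4 = 159.62 g/mol → mol CuSO4 = 3.32 / 159.62 = 0.0208
n = 0.104 / 0.0208 = 5.00 ≈ 5 → CuSO4·5H2O

CuSO4·5H2O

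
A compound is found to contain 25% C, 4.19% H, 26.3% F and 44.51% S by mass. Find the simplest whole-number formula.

Assume 100 g: 25 g C, 4.19 g H, 26.3 g F, 44.51 g S.
C: 25 g ÷ 12.01 g/mol = 2.082 mol
H: 4.19 g ÷ 1.008 g/mol = 4.157 mol
F: 26.3 g ÷ 19.00 g/mol = 1.384 mol
S: 44.51 g ÷ 32.07 g/mol = 1.388 mol
Divide by the smallest (1.384 mol F): C 1.504, H 3.003, F 1.000, S 1.003
×2: C 3.01, H 6.01, F 2.00, S 2.01 → C3H6F2S2

C3H6F2S2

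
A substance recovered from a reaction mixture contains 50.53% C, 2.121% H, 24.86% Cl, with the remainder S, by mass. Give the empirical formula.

C6H3ClS

Assume 100 g: 50.53 g C, 2.121 g H, 24.86 g Cl, 22.489 g S.
n(C) = 50.53/12.01 = 4.207, n(H) = 2.121/1.008 = 2.104, n(Cl) = 24.86/35.45 = 0.7013, n(S) = 22.489/32.07 = 0.7012
Divide by the smallest (0.7012 mol S): C 6.000, H 3.001, Cl 1.000, S 1.000
Ratio ≈ 6:3:1:1, so the empirical formula is C6H3ClS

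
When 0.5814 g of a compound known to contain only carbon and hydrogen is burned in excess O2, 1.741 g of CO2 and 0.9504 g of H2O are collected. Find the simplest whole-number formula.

C3H8

mol C = 1.741 / 44.01 = 0.03956; mass C = 0.03956 × 12.01 = 0.4751 g
mol H = 2 × (0.9504 / 18.02) = 0.1055; mass H = 0.1055 × 1.008 = 0.1063 g
Divide by the smallest (0.03956 mol C): C 1.000, H 2.666
×3: C 3.00, H 8.00 → C3H8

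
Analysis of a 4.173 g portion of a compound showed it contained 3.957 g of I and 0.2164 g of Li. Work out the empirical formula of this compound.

Moles — I: 3.957 / 126.90 = 0.03118 mol; Li: 0.2164 / 6.94 = 0.03118 mol
Divide by the smallest (0.03118 mol Li): I 1.000, Li 1.000
Ratio ≈ 1:1, so the empirical formula is ILi

ILi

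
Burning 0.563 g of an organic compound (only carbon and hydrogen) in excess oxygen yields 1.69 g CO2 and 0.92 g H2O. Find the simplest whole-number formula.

mol C = 1.69 / 44.01 = 0.03840; mass C = 0.03840 × 12.01 = 0.4612 g
mol H = 2 × (0.92 / 18.02) = 0.1021; mass H = 0.1021 × 1.008 = 0.1029 g
Ratios (÷ 0.0384): C 1.000, H 2.659
Multiply by 3: C 3.00, H 7.98 → C3H8

C3H8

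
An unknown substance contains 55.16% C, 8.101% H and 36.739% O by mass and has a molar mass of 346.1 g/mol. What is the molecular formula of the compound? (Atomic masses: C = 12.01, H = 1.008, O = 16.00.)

C16H28O8

Assume 100 g: 55.16 g C, 8.101 g H, 36.739 g O.
n(C) = 55.16/12.01 = 4.593, n(H) = 8.101/1.008 = 8.037, n(O) = 36.739/16.00 = 2.296
Ratios (÷ 2.296): C 2.000, H 3.500, O 1.000
Scaling by 2: C 4.00, H 7.00, O 2.00 → C4H7O2
Empirical-formula mass = 87.10 g/mol
n = 346.1 / 87.10 = 3.97 ≈ 4
Molecular formula = (C4H7O2)×4 = C16H28O8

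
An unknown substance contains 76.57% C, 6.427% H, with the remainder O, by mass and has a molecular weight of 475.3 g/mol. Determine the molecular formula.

C30H30O5

Assume 100 g: 76.57 g C, 6.427 g H, 17.003 g O.
C: 76.57 g ÷ 12.01 g/mol = 6.376 mol
H: 6.427 g ÷ 1.008 g/mol = 6.376 mol
O: 17.003 g ÷ 16.00 g/mol = 1.063 mol
Ratios (÷ 1.063): C 5.999, H 6.000, O 1.000
→ C6H6O
Empirical-formula mass = 94.11 g/mol
n = 475.3 / 94.11 = 5.05 ≈ 5
Molecular formula = (C6H6O)×5 = C30H30O5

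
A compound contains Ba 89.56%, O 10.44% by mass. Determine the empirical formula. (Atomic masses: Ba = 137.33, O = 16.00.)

Assume 100 g: 89.56 g Ba, 10.44 g O.
Moles — Ba: 89.56 / 137.33 = 0.6522 mol; O: 10.44 / 16.00 = 0.6525 mol
Divide by the smallest (0.6522 mol Ba): Ba 1.000, O 1.001
≈ 1:1 → BaO

BaO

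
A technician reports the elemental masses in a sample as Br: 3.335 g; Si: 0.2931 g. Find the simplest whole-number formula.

Moles — Br: 3.335 / 79.90 = 0.04174 mol; Si: 0.2931 / 28.09 = 0.01043 mol
Ratios (÷ 0.01043): Br 4.000, Si 1.000
≈ 4:1 → Br4Si

Br4Si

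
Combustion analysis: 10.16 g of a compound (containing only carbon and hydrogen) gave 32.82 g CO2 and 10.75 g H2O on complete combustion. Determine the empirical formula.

C5H8

mol C = 32.82 / 44.01 = 0.7457; mass C = 0.7457 × 12.01 = 8.956 g
mol H = 2 × (10.75 / 18.02) = 1.193; mass H = 1.193 × 1.008 = 1.203 g
Smallest is C at 0.7457 mol; normalising gives C 1.000, H 1.600
Scaling by 5: C 5.00, H 8.00 → C5H8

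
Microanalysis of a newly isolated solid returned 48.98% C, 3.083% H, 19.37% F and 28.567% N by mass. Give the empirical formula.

C4H3FN2

Assume 100 g: 48.98 g C, 3.083 g H, 19.37 g F, 28.567 g N.
C: 48.98 g ÷ 12.01 g/mol = 4.078 mol
H: 3.083 g ÷ 1.008 g/mol = 3.059 mol
F: 19.37 g ÷ 19.00 g/mol = 1.019 mol
N: 28.567 g ÷ 14.01 g/mol = 2.039 mol
Divide by the smallest (1.019 mol F): C 4.000, H 3.000, F 1.000, N 2.000
Ratio ≈ 4:3:1:2, so the empirical formula is C4H3FN2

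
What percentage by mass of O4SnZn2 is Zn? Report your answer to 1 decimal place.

41.7%

Molar mass = 4(16.00) + 1(118.71) + 2(65.38) = 313.470 g/mol
Mass of Zn per mole = 2 × 65.38 = 130.760 g
% Zn = 130.760 / 313.470 × 100 = 41.7%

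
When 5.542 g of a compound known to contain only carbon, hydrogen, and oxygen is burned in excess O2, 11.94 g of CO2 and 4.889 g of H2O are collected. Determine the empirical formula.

mol C = 11.94 / 44.01 = 0.2713; mass C = 0.2713 × 12.01 = 3.258 g
mol H = 2 × (4.889 / 18.02) = 0.5426; mass H = 0.5426 × 1.008 = 0.5470 g
mass O = 5.542 − (3.805) = 1.737 g → mol O = 0.1085
Divide by the smallest (0.1085 mol O): C 2.499, H 4.999, O 1.000
×2: C 5.00, H 10.00, O 2.00 → C5H10O2

C5H10O2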